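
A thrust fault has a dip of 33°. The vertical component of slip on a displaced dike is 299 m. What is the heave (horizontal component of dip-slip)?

460 m

heave = throw / tan(dip) = 299 / tan(33°) = 460 m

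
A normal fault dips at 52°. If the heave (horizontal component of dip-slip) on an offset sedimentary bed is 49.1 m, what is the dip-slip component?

dip-slip = heave / cos(dip) = 49.1 / cos(52°) = 79.8 m

79.8 m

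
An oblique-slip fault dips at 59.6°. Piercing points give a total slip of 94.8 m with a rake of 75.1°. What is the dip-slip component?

dip-slip = net slip × sin(rake) = 94.8 m × sin(75.1°) = 91.6 m

91.6 m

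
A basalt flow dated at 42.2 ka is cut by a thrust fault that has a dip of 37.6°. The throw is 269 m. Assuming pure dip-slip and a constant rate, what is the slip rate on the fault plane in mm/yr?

10.4 mm/yr

dip-slip = throw / sin(dip) = 269 m / sin(37.6°) = 440.9 m
rate = 440.9 m / 42.2 ka = 0.0104 m/yr = 10.4 mm/yr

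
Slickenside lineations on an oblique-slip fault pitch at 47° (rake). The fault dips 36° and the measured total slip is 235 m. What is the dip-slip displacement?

172 m

dip-slip = net slip × sin(rake) = 235 m × sin(47°) = 172 m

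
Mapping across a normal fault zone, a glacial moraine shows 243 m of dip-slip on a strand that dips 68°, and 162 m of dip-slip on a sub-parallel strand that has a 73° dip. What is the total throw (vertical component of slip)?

throw_A = 243 × sin(68°) = 225.3 m
throw_B = 162 × sin(73°) = 154.9 m
total = 225.3 + 154.9 = 380 m

380 m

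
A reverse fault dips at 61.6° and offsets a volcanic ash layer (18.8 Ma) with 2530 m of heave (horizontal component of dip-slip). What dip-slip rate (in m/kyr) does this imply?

dip-slip = heave / cos(dip) = 2530 m / cos(61.6°) = 5319 m
rate = 5319 m / 18.8 Ma = 0.000283 m/yr = 0.283 m/kyr

0.283 m/kyr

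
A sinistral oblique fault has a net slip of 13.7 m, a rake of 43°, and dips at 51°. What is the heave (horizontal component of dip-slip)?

dip-slip = net slip × sin(rake) = 13.7 m × sin(43°) = 9.343 m
heave = dip-slip × cos(dip) = 9.343 × cos(51°) = 5.88 m

5.88 m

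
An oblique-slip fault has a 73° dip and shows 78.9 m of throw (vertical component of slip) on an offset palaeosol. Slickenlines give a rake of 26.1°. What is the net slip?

188 m

dip-slip = throw / sin(dip) = 78.9 / sin(73°) = 82.51 m
net slip = dip-slip / sin(rake) = 82.51 / sin(26.1°) = 188 m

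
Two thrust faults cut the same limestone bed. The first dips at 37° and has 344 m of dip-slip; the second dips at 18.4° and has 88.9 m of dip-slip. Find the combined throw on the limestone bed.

throw_A = 344 × sin(37°) = 207 m
throw_B = 88.9 × sin(18.4°) = 28.06 m
total = 207 + 28.06 = 235 m

235 m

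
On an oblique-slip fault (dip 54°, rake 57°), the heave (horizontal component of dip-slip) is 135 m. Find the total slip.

dip-slip = heave / cos(dip) = 135 / cos(54°) = 229.7 m
net slip = dip-slip / sin(rake) = 229.7 / sin(57°) = 274 m

274 m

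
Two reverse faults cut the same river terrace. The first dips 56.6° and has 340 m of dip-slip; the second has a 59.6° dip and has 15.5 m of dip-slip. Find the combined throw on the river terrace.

throw_A = 340 × sin(56.6°) = 283.8 m
throw_B = 15.5 × sin(59.6°) = 13.37 m
total = 283.8 + 13.37 = 297 m

297 m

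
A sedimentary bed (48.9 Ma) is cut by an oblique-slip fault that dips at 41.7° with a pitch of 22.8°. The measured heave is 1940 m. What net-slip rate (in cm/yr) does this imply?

0.0137 cm/yr

dip-slip = heave / cos(dip) = 1940 / cos(41.7°) = 2598 m
net slip = dip-slip / sin(rake) = 2598 / sin(22.8°) = 6705 m
rate = 6705 m / 48.9 Ma = 0.000137 m/yr = 0.0137 cm/yr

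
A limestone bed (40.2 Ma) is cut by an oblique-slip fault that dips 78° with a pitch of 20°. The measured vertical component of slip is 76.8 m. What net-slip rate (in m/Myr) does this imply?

5.71 m/Myr

dip-slip = throw / sin(dip) = 76.8 / sin(78°) = 78.52 m
net slip = dip-slip / sin(rake) = 78.52 / sin(20°) = 229.6 m
rate = 229.6 m / 40.2 Ma = 0.00000571 m/yr = 5.71 m/Myr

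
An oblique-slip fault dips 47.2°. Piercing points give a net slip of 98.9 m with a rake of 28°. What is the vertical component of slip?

34.1 m

dip-slip = net slip × sin(rake) = 98.9 m × sin(28°) = 46.43 m
throw = dip-slip × sin(dip) = 46.43 × sin(47.2°) = 34.1 m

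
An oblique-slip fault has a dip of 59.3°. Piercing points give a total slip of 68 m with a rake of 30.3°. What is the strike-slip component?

58.7 m

strike-slip = net slip × cos(rake) = 68 m × cos(30.3°) = 58.7 m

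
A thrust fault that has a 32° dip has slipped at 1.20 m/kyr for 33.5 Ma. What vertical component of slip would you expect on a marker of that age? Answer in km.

21.3 km

dip-slip = rate × time = 1.20 m/kyr × 33.5 Ma = 40200 m
throw = dip-slip × sin(dip) = 40200 × sin(32°) = 21300 m = 21.3 km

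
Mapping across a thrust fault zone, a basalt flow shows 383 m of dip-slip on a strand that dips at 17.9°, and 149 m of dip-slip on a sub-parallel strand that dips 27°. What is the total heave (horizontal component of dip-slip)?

497 m

heave_A = 383 × cos(17.9°) = 364.5 m
heave_B = 149 × cos(27°) = 132.8 m
total = 364.5 + 132.8 = 497 m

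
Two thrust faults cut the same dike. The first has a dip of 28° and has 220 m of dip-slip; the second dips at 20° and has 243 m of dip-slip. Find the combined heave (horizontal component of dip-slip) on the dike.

heave_A = 220 × cos(28°) = 194.2 m
heave_B = 243 × cos(20°) = 228.3 m
total = 194.2 + 228.3 = 423 m

423 m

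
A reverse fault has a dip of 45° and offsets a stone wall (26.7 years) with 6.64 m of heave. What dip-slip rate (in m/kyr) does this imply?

dip-slip = heave / cos(dip) = 6.64 m / cos(45°) = 9.390 m
rate = 9.390 m / 26.7 years = 0.352 m/yr = 352 m/kyr

352 m/kyr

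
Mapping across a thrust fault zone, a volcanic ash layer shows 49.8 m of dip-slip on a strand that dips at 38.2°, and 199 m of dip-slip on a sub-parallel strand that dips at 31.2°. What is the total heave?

heave_A = 49.8 × cos(38.2°) = 39.14 m
heave_B = 199 × cos(31.2°) = 170.2 m
total = 39.14 + 170.2 = 209 m

209 m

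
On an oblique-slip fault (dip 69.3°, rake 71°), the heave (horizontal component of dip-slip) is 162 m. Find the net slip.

485 m

dip-slip = heave / cos(dip) = 162 / cos(69.3°) = 458.3 m
net slip = dip-slip / sin(rake) = 458.3 / sin(71°) = 485 m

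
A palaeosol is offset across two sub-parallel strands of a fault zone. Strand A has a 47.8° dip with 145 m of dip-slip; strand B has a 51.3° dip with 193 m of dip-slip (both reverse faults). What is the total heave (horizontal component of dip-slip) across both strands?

heave_A = 145 × cos(47.8°) = 97.40 m
heave_B = 193 × cos(51.3°) = 120.7 m
total = 97.40 + 120.7 = 218 m

218 m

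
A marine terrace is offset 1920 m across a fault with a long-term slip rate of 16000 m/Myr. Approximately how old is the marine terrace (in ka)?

age = offset / rate = 1920 m / (16000 m/Myr) = 120000 yr = 120 ka

120 ka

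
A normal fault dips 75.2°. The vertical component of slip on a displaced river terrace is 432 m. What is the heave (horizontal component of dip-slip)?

heave = throw / tan(dip) = 432 / tan(75.2°) = 114 m

114 m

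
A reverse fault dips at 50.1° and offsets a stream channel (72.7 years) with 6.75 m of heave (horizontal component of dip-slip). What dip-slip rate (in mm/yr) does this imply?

145 mm/yr

dip-slip = heave / cos(dip) = 6.75 m / cos(50.1°) = 10.52 m
rate = 10.52 m / 72.7 years = 0.145 m/yr = 145 mm/yr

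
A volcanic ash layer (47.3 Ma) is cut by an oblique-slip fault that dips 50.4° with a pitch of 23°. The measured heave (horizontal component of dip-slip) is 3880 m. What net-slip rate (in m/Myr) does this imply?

dip-slip = heave / cos(dip) = 3880 / cos(50.4°) = 6087 m
net slip = dip-slip / sin(rake) = 6087 / sin(23°) = 15580 m
rate = 15580 m / 47.3 Ma = 0.000329 m/yr = 329 m/Myr

329 m/Myr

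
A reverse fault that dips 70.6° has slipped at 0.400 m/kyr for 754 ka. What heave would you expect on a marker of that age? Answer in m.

dip-slip = rate × time = 0.400 m/kyr × 754 ka = 301.6 m
heave = dip-slip × cos(dip) = 301.6 × cos(70.6°) = 100 m

100 m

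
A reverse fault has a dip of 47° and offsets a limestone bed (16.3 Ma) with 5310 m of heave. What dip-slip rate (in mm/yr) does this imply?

0.478 mm/yr

dip-slip = heave / cos(dip) = 5310 m / cos(47°) = 7786 m
rate = 7786 m / 16.3 Ma = 0.000478 m/yr = 0.478 mm/yr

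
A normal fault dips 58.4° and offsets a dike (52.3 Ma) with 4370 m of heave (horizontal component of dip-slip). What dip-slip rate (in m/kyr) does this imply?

dip-slip = heave / cos(dip) = 4370 m / cos(58.4°) = 8340 m
rate = 8340 m / 52.3 Ma = 0.000159 m/yr = 0.159 m/kyr

0.159 m/kyr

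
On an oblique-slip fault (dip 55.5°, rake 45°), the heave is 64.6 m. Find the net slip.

161 m

dip-slip = heave / cos(dip) = 64.6 / cos(55.5°) = 114.1 m
net slip = dip-slip / sin(rake) = 114.1 / sin(45°) = 161 m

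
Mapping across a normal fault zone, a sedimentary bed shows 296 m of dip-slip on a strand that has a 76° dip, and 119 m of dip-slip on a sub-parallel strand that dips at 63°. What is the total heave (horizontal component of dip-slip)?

heave_A = 296 × cos(76°) = 71.61 m
heave_B = 119 × cos(63°) = 54.02 m
total = 71.61 + 54.02 = 126 m

126 m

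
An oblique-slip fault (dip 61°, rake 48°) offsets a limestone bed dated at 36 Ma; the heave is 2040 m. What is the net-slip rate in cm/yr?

0.0157 cm/yr

dip-slip = heave / cos(dip) = 2040 / cos(61°) = 4208 m
net slip = dip-slip / sin(rake) = 4208 / sin(48°) = 5662 m
rate = 5662 m / 36 Ma = 0.000157 m/yr = 0.0157 cm/yr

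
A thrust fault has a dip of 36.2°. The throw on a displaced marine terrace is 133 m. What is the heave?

182 m

heave = throw / tan(dip) = 133 / tan(36.2°) = 182 m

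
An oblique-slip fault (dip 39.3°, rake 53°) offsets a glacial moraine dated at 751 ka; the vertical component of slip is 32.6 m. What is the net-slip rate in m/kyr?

dip-slip = throw / sin(dip) = 32.6 / sin(39.3°) = 51.47 m
net slip = dip-slip / sin(rake) = 51.47 / sin(53°) = 64.45 m
rate = 64.45 m / 751 ka = 0.0000858 m/yr = 0.0858 m/kyr

0.0858 m/kyr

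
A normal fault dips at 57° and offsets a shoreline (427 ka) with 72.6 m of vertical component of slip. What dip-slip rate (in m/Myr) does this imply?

dip-slip = throw / sin(dip) = 72.6 m / sin(57°) = 86.57 m
rate = 86.57 m / 427 ka = 0.000203 m/yr = 203 m/Myr

203 m/Myr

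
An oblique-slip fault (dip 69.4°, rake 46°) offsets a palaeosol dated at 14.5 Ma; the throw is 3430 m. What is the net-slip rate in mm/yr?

0.351 mm/yr

dip-slip = throw / sin(dip) = 3430 / sin(69.4°) = 3664 m
net slip = dip-slip / sin(rake) = 3664 / sin(46°) = 5094 m
rate = 5094 m / 14.5 Ma = 0.000351 m/yr = 0.351 mm/yr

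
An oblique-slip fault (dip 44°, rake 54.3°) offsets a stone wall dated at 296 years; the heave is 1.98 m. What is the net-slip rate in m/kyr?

dip-slip = heave / cos(dip) = 1.98 / cos(44°) = 2.753 m
net slip = dip-slip / sin(rake) = 2.753 / sin(54.3°) = 3.389 m
rate = 3.389 m / 296 years = 0.0115 m/yr = 11.5 m/kyr

11.5 m/kyr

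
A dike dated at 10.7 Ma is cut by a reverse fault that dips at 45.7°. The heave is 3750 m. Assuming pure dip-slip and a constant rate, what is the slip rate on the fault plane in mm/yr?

dip-slip = heave / cos(dip) = 3750 m / cos(45.7°) = 5369 m
rate = 5369 m / 10.7 Ma = 0.000502 m/yr = 0.502 mm/yr

0.502 mm/yr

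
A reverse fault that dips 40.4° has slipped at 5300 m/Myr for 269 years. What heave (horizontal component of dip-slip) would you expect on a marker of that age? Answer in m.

dip-slip = rate × time = 5300 m/Myr × 269 years = 1.426 m
heave = dip-slip × cos(dip) = 1.426 × cos(40.4°) = 1.09 m

1.09 m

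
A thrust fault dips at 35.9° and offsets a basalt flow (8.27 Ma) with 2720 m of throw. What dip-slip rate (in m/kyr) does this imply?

dip-slip = throw / sin(dip) = 2720 m / sin(35.9°) = 4639 m
rate = 4639 m / 8.27 Ma = 0.000561 m/yr = 0.561 m/kyr

0.561 m/kyr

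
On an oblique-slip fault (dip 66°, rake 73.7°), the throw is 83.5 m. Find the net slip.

95.2 m

dip-slip = throw / sin(dip) = 83.5 / sin(66°) = 91.40 m
net slip = dip-slip / sin(rake) = 91.40 / sin(73.7°) = 95.2 m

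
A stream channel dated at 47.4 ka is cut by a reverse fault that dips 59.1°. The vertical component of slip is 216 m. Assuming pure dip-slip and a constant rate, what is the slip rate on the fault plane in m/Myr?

dip-slip = throw / sin(dip) = 216 m / sin(59.1°) = 251.7 m
rate = 251.7 m / 47.4 ka = 0.00531 m/yr = 5310 m/Myr

5310 m/Myr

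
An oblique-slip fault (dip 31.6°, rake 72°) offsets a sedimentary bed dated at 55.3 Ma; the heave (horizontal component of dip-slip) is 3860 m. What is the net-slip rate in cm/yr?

dip-slip = heave / cos(dip) = 3860 / cos(31.6°) = 4532 m
net slip = dip-slip / sin(rake) = 4532 / sin(72°) = 4765 m
rate = 4765 m / 55.3 Ma = 0.0000862 m/yr = 0.00862 cm/yr

0.00862 cm/yr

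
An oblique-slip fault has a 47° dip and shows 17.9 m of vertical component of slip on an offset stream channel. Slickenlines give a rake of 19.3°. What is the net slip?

dip-slip = throw / sin(dip) = 17.9 / sin(47°) = 24.48 m
net slip = dip-slip / sin(rake) = 24.48 / sin(19.3°) = 74.1 m

74.1 m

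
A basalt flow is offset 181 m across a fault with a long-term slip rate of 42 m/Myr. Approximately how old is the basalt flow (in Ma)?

age = offset / rate = 181 m / (42 m/Myr) = 4.31e+06 yr = 4.31 Ma

4.31 Ma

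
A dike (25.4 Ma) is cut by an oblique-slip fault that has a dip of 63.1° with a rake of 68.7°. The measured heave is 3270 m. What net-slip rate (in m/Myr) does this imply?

dip-slip = heave / cos(dip) = 3270 / cos(63.1°) = 7228 m
net slip = dip-slip / sin(rake) = 7228 / sin(68.7°) = 7757 m
rate = 7757 m / 25.4 Ma = 0.000305 m/yr = 305 m/Myr

305 m/Myr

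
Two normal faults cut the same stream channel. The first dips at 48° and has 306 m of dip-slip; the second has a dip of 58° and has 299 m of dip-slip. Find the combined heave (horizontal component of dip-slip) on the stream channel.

363 m

heave_A = 306 × cos(48°) = 204.8 m
heave_B = 299 × cos(58°) = 158.4 m
total = 204.8 + 158.4 = 363 m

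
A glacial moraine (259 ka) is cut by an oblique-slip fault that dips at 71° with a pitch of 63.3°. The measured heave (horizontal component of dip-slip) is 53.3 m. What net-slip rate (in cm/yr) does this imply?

dip-slip = heave / cos(dip) = 53.3 / cos(71°) = 163.7 m
net slip = dip-slip / sin(rake) = 163.7 / sin(63.3°) = 183.3 m
rate = 183.3 m / 259 ka = 0.000708 m/yr = 0.0708 cm/yr

0.0708 cm/yr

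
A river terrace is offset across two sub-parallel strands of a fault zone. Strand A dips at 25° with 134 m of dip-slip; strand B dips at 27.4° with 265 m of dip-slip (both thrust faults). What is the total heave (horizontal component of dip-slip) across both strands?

357 m

heave_A = 134 × cos(25°) = 121.4 m
heave_B = 265 × cos(27.4°) = 235.3 m
total = 121.4 + 235.3 = 357 m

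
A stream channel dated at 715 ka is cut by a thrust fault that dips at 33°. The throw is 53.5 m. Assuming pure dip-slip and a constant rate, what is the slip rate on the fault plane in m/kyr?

dip-slip = throw / sin(dip) = 53.5 m / sin(33°) = 98.23 m
rate = 98.23 m / 715 ka = 0.000137 m/yr = 0.137 m/kyr

0.137 m/kyr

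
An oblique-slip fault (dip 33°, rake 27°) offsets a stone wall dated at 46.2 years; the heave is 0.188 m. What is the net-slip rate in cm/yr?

dip-slip = heave / cos(dip) = 0.188 / cos(33°) = 0.2242 m
net slip = dip-slip / sin(rake) = 0.2242 / sin(27°) = 0.4938 m
rate = 0.4938 m / 46.2 years = 0.0107 m/yr = 1.07 cm/yr

1.07 cm/yr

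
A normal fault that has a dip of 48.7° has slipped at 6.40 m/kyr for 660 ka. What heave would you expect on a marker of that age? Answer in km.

dip-slip = rate × time = 6.40 m/kyr × 660 ka = 4224 m
heave = dip-slip × cos(dip) = 4224 × cos(48.7°) = 2790 m = 2.79 km

2.79 km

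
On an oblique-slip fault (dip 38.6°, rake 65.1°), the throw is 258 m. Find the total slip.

456 m

dip-slip = throw / sin(dip) = 258 / sin(38.6°) = 413.5 m
net slip = dip-slip / sin(rake) = 413.5 / sin(65.1°) = 456 m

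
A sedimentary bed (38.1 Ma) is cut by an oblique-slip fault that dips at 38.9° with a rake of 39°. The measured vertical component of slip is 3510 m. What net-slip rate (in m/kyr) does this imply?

0.233 m/kyr

dip-slip = throw / sin(dip) = 3510 / sin(38.9°) = 5590 m
net slip = dip-slip / sin(rake) = 5590 / sin(39°) = 8882 m
rate = 8882 m / 38.1 Ma = 0.000233 m/yr = 0.233 m/kyr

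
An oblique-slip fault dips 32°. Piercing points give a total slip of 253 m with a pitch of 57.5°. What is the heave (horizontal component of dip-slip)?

181 m

dip-slip = net slip × sin(rake) = 253 m × sin(57.5°) = 213.4 m
heave = dip-slip × cos(dip) = 213.4 × cos(32°) = 181 m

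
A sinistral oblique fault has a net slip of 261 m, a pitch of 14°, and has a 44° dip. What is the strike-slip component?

253 m

strike-slip = net slip × cos(rake) = 261 m × cos(14°) = 253 m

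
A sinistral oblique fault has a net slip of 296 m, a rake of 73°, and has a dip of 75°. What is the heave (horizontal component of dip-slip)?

dip-slip = net slip × sin(rake) = 296 m × sin(73°) = 283.1 m
heave = dip-slip × cos(dip) = 283.1 × cos(75°) = 73.3 m

73.3 m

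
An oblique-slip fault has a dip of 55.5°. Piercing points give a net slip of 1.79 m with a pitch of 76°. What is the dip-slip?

dip-slip = net slip × sin(rake) = 1.79 m × sin(76°) = 1.74 m

1.74 m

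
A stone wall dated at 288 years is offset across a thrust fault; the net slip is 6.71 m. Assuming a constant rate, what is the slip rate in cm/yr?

2.33 cm/yr

rate = 6.71 m / 288 years = 0.0233 m/yr = 2.33 cm/yr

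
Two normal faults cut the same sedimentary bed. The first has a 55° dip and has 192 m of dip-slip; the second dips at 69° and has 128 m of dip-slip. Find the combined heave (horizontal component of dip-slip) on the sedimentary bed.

heave_A = 192 × cos(55°) = 110.1 m
heave_B = 128 × cos(69°) = 45.87 m
total = 110.1 + 45.87 = 156 m

156 m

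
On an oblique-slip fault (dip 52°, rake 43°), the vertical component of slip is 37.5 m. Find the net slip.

69.8 m

dip-slip = throw / sin(dip) = 37.5 / sin(52°) = 47.59 m
net slip = dip-slip / sin(rake) = 47.59 / sin(43°) = 69.8 m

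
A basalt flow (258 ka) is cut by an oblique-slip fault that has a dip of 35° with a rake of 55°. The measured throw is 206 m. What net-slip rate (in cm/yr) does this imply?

0.170 cm/yr

dip-slip = throw / sin(dip) = 206 / sin(35°) = 359.2 m
net slip = dip-slip / sin(rake) = 359.2 / sin(55°) = 438.4 m
rate = 438.4 m / 258 ka = 0.00170 m/yr = 0.170 cm/yr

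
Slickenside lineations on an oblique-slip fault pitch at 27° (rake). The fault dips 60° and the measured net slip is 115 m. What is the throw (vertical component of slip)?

45.2 m

dip-slip = net slip × sin(rake) = 115 m × sin(27°) = 52.21 m
throw = dip-slip × sin(dip) = 52.21 × sin(60°) = 45.2 m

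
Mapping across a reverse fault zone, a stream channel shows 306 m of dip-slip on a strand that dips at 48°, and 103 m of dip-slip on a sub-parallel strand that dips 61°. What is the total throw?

throw_A = 306 × sin(48°) = 227.4 m
throw_B = 103 × sin(61°) = 90.09 m
total = 227.4 + 90.09 = 317 m

317 m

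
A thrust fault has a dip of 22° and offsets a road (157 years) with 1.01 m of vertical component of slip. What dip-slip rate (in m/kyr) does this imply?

dip-slip = throw / sin(dip) = 1.01 m / sin(22°) = 2.696 m
rate = 2.696 m / 157 years = 0.0172 m/yr = 17.2 m/kyr

17.2 m/kyr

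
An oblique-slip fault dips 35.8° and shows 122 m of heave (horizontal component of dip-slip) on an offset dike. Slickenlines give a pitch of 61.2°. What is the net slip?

172 m

dip-slip = heave / cos(dip) = 122 / cos(35.8°) = 150.4 m
net slip = dip-slip / sin(rake) = 150.4 / sin(61.2°) = 172 m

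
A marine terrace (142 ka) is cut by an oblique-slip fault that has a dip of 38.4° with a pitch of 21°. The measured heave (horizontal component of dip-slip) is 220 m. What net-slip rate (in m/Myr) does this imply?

dip-slip = heave / cos(dip) = 220 / cos(38.4°) = 280.7 m
net slip = dip-slip / sin(rake) = 280.7 / sin(21°) = 783.3 m
rate = 783.3 m / 142 ka = 0.00552 m/yr = 5520 m/Myr

5520 m/Myr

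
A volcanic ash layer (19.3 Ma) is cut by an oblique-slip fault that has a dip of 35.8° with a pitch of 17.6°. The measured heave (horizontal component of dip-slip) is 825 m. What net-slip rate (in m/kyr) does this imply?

dip-slip = heave / cos(dip) = 825 / cos(35.8°) = 1017 m
net slip = dip-slip / sin(rake) = 1017 / sin(17.6°) = 3364 m
rate = 3364 m / 19.3 Ma = 0.000174 m/yr = 0.174 m/kyr

0.174 m/kyr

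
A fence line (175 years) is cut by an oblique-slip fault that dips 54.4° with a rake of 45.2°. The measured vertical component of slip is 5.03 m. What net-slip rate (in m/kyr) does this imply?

dip-slip = throw / sin(dip) = 5.03 / sin(54.4°) = 6.186 m
net slip = dip-slip / sin(rake) = 6.186 / sin(45.2°) = 8.718 m
rate = 8.718 m / 175 years = 0.0498 m/yr = 49.8 m/kyr

49.8 m/kyr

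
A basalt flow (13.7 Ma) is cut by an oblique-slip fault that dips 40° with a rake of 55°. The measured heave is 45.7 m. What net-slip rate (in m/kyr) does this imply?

dip-slip = heave / cos(dip) = 45.7 / cos(40°) = 59.66 m
net slip = dip-slip / sin(rake) = 59.66 / sin(55°) = 72.83 m
rate = 72.83 m / 13.7 Ma = 0.00000532 m/yr = 0.00532 m/kyr

0.00532 m/kyr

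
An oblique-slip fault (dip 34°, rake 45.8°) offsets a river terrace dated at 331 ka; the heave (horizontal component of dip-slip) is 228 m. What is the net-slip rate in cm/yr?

dip-slip = heave / cos(dip) = 228 / cos(34°) = 275 m
net slip = dip-slip / sin(rake) = 275 / sin(45.8°) = 383.6 m
rate = 383.6 m / 331 ka = 0.00116 m/yr = 0.116 cm/yr

0.116 cm/yr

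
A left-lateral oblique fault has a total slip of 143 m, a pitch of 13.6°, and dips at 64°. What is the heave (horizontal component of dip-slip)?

dip-slip = net slip × sin(rake) = 143 m × sin(13.6°) = 33.63 m
heave = dip-slip × cos(dip) = 33.63 × cos(64°) = 14.7 m

14.7 m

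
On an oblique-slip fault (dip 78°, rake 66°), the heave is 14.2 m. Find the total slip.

dip-slip = heave / cos(dip) = 14.2 / cos(78°) = 68.30 m
net slip = dip-slip / sin(rake) = 68.30 / sin(66°) = 74.8 m

74.8 m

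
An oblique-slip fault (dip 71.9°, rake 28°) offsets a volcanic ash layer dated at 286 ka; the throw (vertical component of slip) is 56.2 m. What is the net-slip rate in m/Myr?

440 m/Myr

dip-slip = throw / sin(dip) = 56.2 / sin(71.9°) = 59.13 m
net slip = dip-slip / sin(rake) = 59.13 / sin(28°) = 125.9 m
rate = 125.9 m / 286 ka = 0.000440 m/yr = 440 m/Myr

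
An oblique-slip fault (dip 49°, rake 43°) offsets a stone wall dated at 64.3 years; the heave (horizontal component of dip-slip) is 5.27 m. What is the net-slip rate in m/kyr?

183 m/kyr

dip-slip = heave / cos(dip) = 5.27 / cos(49°) = 8.033 m
net slip = dip-slip / sin(rake) = 8.033 / sin(43°) = 11.78 m
rate = 11.78 m / 64.3 years = 0.183 m/yr = 183 m/kyr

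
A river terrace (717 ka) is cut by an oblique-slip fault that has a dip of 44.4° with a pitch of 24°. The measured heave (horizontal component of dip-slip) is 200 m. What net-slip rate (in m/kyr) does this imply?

dip-slip = heave / cos(dip) = 200 / cos(44.4°) = 279.9 m
net slip = dip-slip / sin(rake) = 279.9 / sin(24°) = 688.2 m
rate = 688.2 m / 717 ka = 0.000960 m/yr = 0.960 m/kyr

0.960 m/kyr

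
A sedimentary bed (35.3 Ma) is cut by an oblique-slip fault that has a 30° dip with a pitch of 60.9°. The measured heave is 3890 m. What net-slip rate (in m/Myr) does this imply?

dip-slip = heave / cos(dip) = 3890 / cos(30°) = 4492 m
net slip = dip-slip / sin(rake) = 4492 / sin(60.9°) = 5141 m
rate = 5141 m / 35.3 Ma = 0.000146 m/yr = 146 m/Myr

146 m/Myr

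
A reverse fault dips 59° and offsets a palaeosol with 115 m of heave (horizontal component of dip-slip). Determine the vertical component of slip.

throw = heave × tan(dip) = 115 × tan(59°) = 191 m

191 m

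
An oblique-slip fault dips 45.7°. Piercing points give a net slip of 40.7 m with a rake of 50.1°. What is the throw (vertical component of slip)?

dip-slip = net slip × sin(rake) = 40.7 m × sin(50.1°) = 31.22 m
throw = dip-slip × sin(dip) = 31.22 × sin(45.7°) = 22.3 m

22.3 m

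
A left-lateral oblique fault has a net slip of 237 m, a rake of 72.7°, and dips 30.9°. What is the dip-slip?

dip-slip = net slip × sin(rake) = 237 m × sin(72.7°) = 226 m

226 m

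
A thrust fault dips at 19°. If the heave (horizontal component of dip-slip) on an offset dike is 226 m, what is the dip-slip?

dip-slip = heave / cos(dip) = 226 / cos(19°) = 239 m

239 m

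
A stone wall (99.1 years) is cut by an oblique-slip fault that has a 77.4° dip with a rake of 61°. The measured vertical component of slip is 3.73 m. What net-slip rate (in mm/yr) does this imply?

44.1 mm/yr

dip-slip = throw / sin(dip) = 3.73 / sin(77.4°) = 3.822 m
net slip = dip-slip / sin(rake) = 3.822 / sin(61°) = 4.370 m
rate = 4.370 m / 99.1 years = 0.0441 m/yr = 44.1 mm/yr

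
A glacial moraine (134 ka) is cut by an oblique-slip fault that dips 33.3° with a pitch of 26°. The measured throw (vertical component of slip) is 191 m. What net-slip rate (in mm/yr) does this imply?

dip-slip = throw / sin(dip) = 191 / sin(33.3°) = 347.9 m
net slip = dip-slip / sin(rake) = 347.9 / sin(26°) = 793.6 m
rate = 793.6 m / 134 ka = 0.00592 m/yr = 5.92 mm/yr

5.92 mm/yr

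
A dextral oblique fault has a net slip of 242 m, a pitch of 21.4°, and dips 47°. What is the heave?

60.2 m

dip-slip = net slip × sin(rake) = 242 m × sin(21.4°) = 88.30 m
heave = dip-slip × cos(dip) = 88.30 × cos(47°) = 60.2 m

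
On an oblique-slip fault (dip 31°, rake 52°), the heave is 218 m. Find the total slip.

323 m

dip-slip = heave / cos(dip) = 218 / cos(31°) = 254.3 m
net slip = dip-slip / sin(rake) = 254.3 / sin(52°) = 323 m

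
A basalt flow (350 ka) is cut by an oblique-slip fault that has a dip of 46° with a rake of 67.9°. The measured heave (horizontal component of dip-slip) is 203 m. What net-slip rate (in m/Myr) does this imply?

901 m/Myr

dip-slip = heave / cos(dip) = 203 / cos(46°) = 292.2 m
net slip = dip-slip / sin(rake) = 292.2 / sin(67.9°) = 315.4 m
rate = 315.4 m / 350 ka = 0.000901 m/yr = 901 m/Myr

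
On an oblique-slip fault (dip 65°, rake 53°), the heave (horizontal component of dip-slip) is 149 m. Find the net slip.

dip-slip = heave / cos(dip) = 149 / cos(65°) = 352.6 m
net slip = dip-slip / sin(rake) = 352.6 / sin(53°) = 441 m

441 m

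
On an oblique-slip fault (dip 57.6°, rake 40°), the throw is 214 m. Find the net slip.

dip-slip = throw / sin(dip) = 214 / sin(57.6°) = 253.5 m
net slip = dip-slip / sin(rake) = 253.5 / sin(40°) = 394 m

394 m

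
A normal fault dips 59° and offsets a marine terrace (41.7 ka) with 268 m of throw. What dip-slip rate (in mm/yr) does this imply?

dip-slip = throw / sin(dip) = 268 m / sin(59°) = 312.7 m
rate = 312.7 m / 41.7 ka = 0.00750 m/yr = 7.50 mm/yr

7.50 mm/yr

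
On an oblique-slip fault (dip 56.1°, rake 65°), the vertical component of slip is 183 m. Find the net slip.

dip-slip = throw / sin(dip) = 183 / sin(56.1°) = 220.5 m
net slip = dip-slip / sin(rake) = 220.5 / sin(65°) = 243 m

243 m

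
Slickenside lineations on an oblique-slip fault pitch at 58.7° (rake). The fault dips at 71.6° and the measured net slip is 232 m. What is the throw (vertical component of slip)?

188 m

dip-slip = net slip × sin(rake) = 232 m × sin(58.7°) = 198.2 m
throw = dip-slip × sin(dip) = 198.2 × sin(71.6°) = 188 m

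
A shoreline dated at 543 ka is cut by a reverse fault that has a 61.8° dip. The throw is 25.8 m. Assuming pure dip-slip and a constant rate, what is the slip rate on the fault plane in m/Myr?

dip-slip = throw / sin(dip) = 25.8 m / sin(61.8°) = 29.27 m
rate = 29.27 m / 543 ka = 0.0000539 m/yr = 53.9 m/Myr

53.9 m/Myr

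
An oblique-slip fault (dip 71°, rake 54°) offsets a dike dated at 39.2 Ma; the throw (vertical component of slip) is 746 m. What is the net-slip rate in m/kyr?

0.0249 m/kyr

dip-slip = throw / sin(dip) = 746 / sin(71°) = 789 m
net slip = dip-slip / sin(rake) = 789 / sin(54°) = 975.2 m
rate = 975.2 m / 39.2 Ma = 0.0000249 m/yr = 0.0249 m/kyr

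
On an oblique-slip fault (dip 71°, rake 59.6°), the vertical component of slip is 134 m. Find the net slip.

164 m

dip-slip = throw / sin(dip) = 134 / sin(71°) = 141.7 m
net slip = dip-slip / sin(rake) = 141.7 / sin(59.6°) = 164 m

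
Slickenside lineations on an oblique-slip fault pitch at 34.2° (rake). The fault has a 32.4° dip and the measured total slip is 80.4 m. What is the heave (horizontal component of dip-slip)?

38.2 m

dip-slip = net slip × sin(rake) = 80.4 m × sin(34.2°) = 45.19 m
heave = dip-slip × cos(dip) = 45.19 × cos(32.4°) = 38.2 m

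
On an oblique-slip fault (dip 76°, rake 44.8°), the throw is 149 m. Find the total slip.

dip-slip = throw / sin(dip) = 149 / sin(76°) = 153.6 m
net slip = dip-slip / sin(rake) = 153.6 / sin(44.8°) = 218 m

218 m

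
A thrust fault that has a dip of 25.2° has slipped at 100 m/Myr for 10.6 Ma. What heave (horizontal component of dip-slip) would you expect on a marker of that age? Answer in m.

959 m

dip-slip = rate × time = 100 m/Myr × 10.6 Ma = 1060 m
heave = dip-slip × cos(dip) = 1060 × cos(25.2°) = 959 m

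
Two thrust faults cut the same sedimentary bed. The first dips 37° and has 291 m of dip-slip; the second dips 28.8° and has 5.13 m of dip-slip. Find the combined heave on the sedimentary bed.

237 m

heave_A = 291 × cos(37°) = 232.4 m
heave_B = 5.13 × cos(28.8°) = 4.495 m
total = 232.4 + 4.495 = 237 m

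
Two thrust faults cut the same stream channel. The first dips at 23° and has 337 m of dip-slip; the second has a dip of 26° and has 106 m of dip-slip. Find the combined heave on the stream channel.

405 m

heave_A = 337 × cos(23°) = 310.2 m
heave_B = 106 × cos(26°) = 95.27 m
total = 310.2 + 95.27 = 405 m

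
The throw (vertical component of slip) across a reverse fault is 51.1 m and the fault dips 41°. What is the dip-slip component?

77.9 m

dip-slip = throw / sin(dip) = 51.1 / sin(41°) = 77.9 m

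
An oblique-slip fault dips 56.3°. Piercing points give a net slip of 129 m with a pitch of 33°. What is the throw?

58.5 m

dip-slip = net slip × sin(rake) = 129 m × sin(33°) = 70.26 m
throw = dip-slip × sin(dip) = 70.26 × sin(56.3°) = 58.5 m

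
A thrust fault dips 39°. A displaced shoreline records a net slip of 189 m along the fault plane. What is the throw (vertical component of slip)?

119 m

throw = dip-slip × sin(dip) = 189 m × sin(39°) = 119 m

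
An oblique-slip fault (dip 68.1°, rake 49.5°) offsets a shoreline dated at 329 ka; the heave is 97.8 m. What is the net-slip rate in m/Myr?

1050 m/Myr

dip-slip = heave / cos(dip) = 97.8 / cos(68.1°) = 262.2 m
net slip = dip-slip / sin(rake) = 262.2 / sin(49.5°) = 344.8 m
rate = 344.8 m / 329 ka = 0.00105 m/yr = 1050 m/Myr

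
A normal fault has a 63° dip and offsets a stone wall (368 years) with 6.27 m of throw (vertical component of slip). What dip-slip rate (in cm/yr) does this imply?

1.91 cm/yr

dip-slip = throw / sin(dip) = 6.27 m / sin(63°) = 7.037 m
rate = 7.037 m / 368 years = 0.0191 m/yr = 1.91 cm/yr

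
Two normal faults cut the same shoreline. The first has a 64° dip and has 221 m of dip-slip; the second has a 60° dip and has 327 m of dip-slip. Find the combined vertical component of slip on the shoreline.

482 m

throw_A = 221 × sin(64°) = 198.6 m
throw_B = 327 × sin(60°) = 283.2 m
total = 198.6 + 283.2 = 482 m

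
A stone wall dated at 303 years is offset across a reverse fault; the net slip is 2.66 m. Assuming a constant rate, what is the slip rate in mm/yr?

8.78 mm/yr

rate = 2.66 m / 303 years = 0.00878 m/yr = 8.78 mm/yr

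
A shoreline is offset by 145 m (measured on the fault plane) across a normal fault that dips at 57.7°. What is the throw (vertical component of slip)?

throw = dip-slip × sin(dip) = 145 m × sin(57.7°) = 123 m

123 m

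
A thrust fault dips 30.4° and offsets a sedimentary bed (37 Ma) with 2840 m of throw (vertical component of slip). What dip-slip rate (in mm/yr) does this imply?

0.152 mm/yr

dip-slip = throw / sin(dip) = 2840 m / sin(30.4°) = 5612 m
rate = 5612 m / 37 Ma = 0.000152 m/yr = 0.152 mm/yr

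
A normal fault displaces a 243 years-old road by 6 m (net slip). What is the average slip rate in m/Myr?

rate = 6 m / 243 years = 0.0247 m/yr = 24700 m/Myr

24700 m/Myr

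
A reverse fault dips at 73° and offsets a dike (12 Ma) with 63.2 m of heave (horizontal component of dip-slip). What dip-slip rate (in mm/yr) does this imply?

0.0180 mm/yr

dip-slip = heave / cos(dip) = 63.2 m / cos(73°) = 216.2 m
rate = 216.2 m / 12 Ma = 0.0000180 m/yr = 0.0180 mm/yr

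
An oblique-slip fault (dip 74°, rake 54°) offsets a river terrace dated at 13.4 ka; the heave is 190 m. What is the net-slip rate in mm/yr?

dip-slip = heave / cos(dip) = 190 / cos(74°) = 689.3 m
net slip = dip-slip / sin(rake) = 689.3 / sin(54°) = 852 m
rate = 852 m / 13.4 ka = 0.0636 m/yr = 63.6 mm/yr

63.6 mm/yr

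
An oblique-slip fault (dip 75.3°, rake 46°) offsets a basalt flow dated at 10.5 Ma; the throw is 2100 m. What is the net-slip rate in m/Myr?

dip-slip = throw / sin(dip) = 2100 / sin(75.3°) = 2171 m
net slip = dip-slip / sin(rake) = 2171 / sin(46°) = 3018 m
rate = 3018 m / 10.5 Ma = 0.000287 m/yr = 287 m/Myr

287 m/Myr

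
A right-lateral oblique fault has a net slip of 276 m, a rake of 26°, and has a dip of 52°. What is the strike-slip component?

248 m

strike-slip = net slip × cos(rake) = 276 m × cos(26°) = 248 m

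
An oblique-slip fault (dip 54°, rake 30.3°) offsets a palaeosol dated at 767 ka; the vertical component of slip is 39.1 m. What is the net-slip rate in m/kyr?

0.125 m/kyr

dip-slip = throw / sin(dip) = 39.1 / sin(54°) = 48.33 m
net slip = dip-slip / sin(rake) = 48.33 / sin(30.3°) = 95.79 m
rate = 95.79 m / 767 ka = 0.000125 m/yr = 0.125 m/kyr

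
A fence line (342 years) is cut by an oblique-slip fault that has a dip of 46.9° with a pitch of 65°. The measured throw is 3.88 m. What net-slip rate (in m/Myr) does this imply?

dip-slip = throw / sin(dip) = 3.88 / sin(46.9°) = 5.314 m
net slip = dip-slip / sin(rake) = 5.314 / sin(65°) = 5.863 m
rate = 5.863 m / 342 years = 0.0171 m/yr = 17100 m/Myr

17100 m/Myr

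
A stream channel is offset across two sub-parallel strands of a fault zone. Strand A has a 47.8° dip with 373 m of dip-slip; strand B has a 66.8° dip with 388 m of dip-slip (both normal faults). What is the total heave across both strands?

403 m

heave_A = 373 × cos(47.8°) = 250.6 m
heave_B = 388 × cos(66.8°) = 152.8 m
total = 250.6 + 152.8 = 403 m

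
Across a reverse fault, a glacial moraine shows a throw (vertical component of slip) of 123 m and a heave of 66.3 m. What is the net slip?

140 m

net slip = √(throw² + heave²) = √(123² + 66.3²) = 140 m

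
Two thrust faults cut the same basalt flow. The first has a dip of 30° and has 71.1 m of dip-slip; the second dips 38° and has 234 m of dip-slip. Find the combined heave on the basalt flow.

246 m

heave_A = 71.1 × cos(30°) = 61.57 m
heave_B = 234 × cos(38°) = 184.4 m
total = 61.57 + 184.4 = 246 m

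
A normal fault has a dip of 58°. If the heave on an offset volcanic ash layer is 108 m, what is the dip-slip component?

dip-slip = heave / cos(dip) = 108 / cos(58°) = 204 m

204 m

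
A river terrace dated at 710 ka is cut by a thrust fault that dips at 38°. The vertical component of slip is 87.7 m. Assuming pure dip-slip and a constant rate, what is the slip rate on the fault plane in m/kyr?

dip-slip = throw / sin(dip) = 87.7 m / sin(38°) = 142.4 m
rate = 142.4 m / 710 ka = 0.000201 m/yr = 0.201 m/kyr

0.201 m/kyr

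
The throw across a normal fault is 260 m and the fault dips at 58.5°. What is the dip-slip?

305 m

dip-slip = throw / sin(dip) = 260 / sin(58.5°) = 305 m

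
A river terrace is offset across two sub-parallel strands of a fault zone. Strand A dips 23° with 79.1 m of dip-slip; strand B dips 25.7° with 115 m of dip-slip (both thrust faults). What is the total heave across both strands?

heave_A = 79.1 × cos(23°) = 72.81 m
heave_B = 115 × cos(25.7°) = 103.6 m
total = 72.81 + 103.6 = 176 m

176 m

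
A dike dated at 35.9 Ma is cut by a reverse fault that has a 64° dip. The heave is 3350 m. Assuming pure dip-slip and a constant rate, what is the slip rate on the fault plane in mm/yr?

dip-slip = heave / cos(dip) = 3350 m / cos(64°) = 7642 m
rate = 7642 m / 35.9 Ma = 0.000213 m/yr = 0.213 mm/yr

0.213 mm/yr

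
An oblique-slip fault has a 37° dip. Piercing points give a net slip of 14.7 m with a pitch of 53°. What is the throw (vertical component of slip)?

7.07 m

dip-slip = net slip × sin(rake) = 14.7 m × sin(53°) = 11.74 m
throw = dip-slip × sin(dip) = 11.74 × sin(37°) = 7.07 m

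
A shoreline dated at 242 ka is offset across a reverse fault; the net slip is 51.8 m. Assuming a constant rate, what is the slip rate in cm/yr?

rate = 51.8 m / 242 ka = 0.000214 m/yr = 0.0214 cm/yr

0.0214 cm/yr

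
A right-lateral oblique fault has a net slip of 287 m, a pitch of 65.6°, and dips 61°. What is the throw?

229 m

dip-slip = net slip × sin(rake) = 287 m × sin(65.6°) = 261.4 m
throw = dip-slip × sin(dip) = 261.4 × sin(61°) = 229 m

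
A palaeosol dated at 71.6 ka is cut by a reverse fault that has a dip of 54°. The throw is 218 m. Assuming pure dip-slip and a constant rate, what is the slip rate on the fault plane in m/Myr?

3760 m/Myr

dip-slip = throw / sin(dip) = 218 m / sin(54°) = 269.5 m
rate = 269.5 m / 71.6 ka = 0.00376 m/yr = 3760 m/Myr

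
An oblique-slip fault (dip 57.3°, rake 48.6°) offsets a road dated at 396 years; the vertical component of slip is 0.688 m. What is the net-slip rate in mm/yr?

2.75 mm/yr

dip-slip = throw / sin(dip) = 0.688 / sin(57.3°) = 0.8176 m
net slip = dip-slip / sin(rake) = 0.8176 / sin(48.6°) = 1.090 m
rate = 1.090 m / 396 years = 0.00275 m/yr = 2.75 mm/yr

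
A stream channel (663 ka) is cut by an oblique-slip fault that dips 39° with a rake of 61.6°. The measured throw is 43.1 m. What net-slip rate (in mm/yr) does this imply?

0.117 mm/yr

dip-slip = throw / sin(dip) = 43.1 / sin(39°) = 68.49 m
net slip = dip-slip / sin(rake) = 68.49 / sin(61.6°) = 77.86 m
rate = 77.86 m / 663 ka = 0.000117 m/yr = 0.117 mm/yr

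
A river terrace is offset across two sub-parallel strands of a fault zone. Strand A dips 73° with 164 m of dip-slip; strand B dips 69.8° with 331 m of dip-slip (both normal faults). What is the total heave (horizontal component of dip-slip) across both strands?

162 m

heave_A = 164 × cos(73°) = 47.95 m
heave_B = 331 × cos(69.8°) = 114.3 m
total = 47.95 + 114.3 = 162 m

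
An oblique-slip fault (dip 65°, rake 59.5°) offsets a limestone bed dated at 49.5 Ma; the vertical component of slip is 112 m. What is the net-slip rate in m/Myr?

2.90 m/Myr

dip-slip = throw / sin(dip) = 112 / sin(65°) = 123.6 m
net slip = dip-slip / sin(rake) = 123.6 / sin(59.5°) = 143.4 m
rate = 143.4 m / 49.5 Ma = 0.00000290 m/yr = 2.90 m/Myr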